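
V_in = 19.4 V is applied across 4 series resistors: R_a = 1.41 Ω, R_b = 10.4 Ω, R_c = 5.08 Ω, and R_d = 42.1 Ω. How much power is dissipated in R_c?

P ≈ 0.549 W

ΣR = 58.99 Ω → I = 19.4/58.99 = 0.3289 A.
P = I²R = 0.1082 × 5.08 = 0.5494 W.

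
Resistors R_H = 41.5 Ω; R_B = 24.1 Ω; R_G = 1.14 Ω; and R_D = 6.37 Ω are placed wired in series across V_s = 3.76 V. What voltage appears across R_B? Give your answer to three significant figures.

V ≈ 1.24 V

Series total: ΣR = 41.5 + 24.1 + 1.14 + 6.37 = 73.11 Ω.
By the voltage-divider rule, V = 3.76 × 24.10/73.11 = 1.239 V.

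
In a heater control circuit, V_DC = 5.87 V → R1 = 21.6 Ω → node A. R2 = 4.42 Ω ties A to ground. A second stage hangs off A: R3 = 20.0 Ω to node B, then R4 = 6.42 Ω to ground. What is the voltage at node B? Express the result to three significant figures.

The second stage (R3 + R4 = 26.42 Ω) loads node A in parallel with R2.
Effective lower resistance at A: R2 ‖ 26.42 = 3.787 Ω.
So V_A = 5.87 × 0.1492 = 0.8755 V.
V_B = V_A × 0.2430 = 0.2128 V.

V_B ≈ 0.213 V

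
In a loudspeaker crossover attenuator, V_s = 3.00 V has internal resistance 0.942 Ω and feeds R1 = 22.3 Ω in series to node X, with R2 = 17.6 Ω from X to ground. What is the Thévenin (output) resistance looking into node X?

R_th ≈ 10.0 Ω

R1' = 0.942 + 22.3 = 23.24 Ω (source resistance + R1).
Looking into X with the source shorted: R_th = R1'·R2/(R1'+R2) = 23.24 × 17.6/40.84 = 10.02 Ω.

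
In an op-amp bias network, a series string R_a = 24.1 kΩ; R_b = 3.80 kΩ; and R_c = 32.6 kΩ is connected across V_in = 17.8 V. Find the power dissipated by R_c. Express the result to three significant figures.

ΣR = 60.50 kΩ → I = 17.8/60.50 = 0.2942 mA.
P(R_c) = I²·R_c = (0.2942)² × 32.6 = 2.822 mW.

P ≈ 2.82 mW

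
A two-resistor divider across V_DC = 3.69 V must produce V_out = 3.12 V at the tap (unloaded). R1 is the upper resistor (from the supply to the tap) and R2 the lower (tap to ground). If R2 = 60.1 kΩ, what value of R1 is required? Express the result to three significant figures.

The divider ratio is R2/(R1+R2) = 3.12/3.69 = 0.8455.
Rearranging, R1 = R2·(1−k)/k = 60.1 × 0.1827 = 10.98 kΩ.

R1 ≈ 11.0 kΩ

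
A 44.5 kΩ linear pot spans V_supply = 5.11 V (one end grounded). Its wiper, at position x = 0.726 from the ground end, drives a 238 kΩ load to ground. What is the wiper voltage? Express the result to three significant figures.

Split the track: R_lower = x·R_p = 32.31 kΩ, R_upper = (1−x)·R_p = 12.19 kΩ.
(x·R_p) ‖ R_L = 28.45 kΩ.
Then V_out = V_supply · 28.45/(12.19 + 28.45) = 3.577 V.
(Unloaded: V_out = x·V_supply = 3.71 V.)

V_out ≈ 3.58 V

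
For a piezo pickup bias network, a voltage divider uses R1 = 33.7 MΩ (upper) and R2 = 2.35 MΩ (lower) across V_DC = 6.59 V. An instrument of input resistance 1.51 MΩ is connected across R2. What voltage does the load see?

V_out ≈ 0.175 V

The load sits in parallel with R2, giving an effective lower resistance R2' = R2·R_L/(R2+R_L) = 0.9193 MΩ.
Then V_out = V_DC · R2'/(R1 + R2') = 6.59 × 0.9193/34.62 = 0.1750 V.
(Unloaded it would be 0.430 V; the load pulls it down.)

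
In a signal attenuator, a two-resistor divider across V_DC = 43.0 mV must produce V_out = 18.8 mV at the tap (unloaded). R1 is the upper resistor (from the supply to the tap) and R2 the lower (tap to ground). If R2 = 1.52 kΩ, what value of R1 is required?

V_out/V_DC = R2/(R1+R2) = 0.4372.
R1 = R2·(1/k − 1) = 1.52 × 1.287 = 1.957 kΩ.

R1 ≈ 1.96 kΩ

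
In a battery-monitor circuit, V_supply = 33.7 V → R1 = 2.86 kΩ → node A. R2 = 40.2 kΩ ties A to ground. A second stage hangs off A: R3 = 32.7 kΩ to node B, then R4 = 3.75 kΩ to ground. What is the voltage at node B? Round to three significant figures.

Looking into the second stage from A: R3 + R4 = 36.45 kΩ appears in parallel with R2.
R2 ‖ (R3+R4) = 19.12 kΩ.
First divider: V_A = V_supply · 19.12/(2.86 + 19.12) = 29.31 V.
Then the unloaded second divider: V_B = V_A × R4/(R3+R4) = 29.31 × 0.1029 = 3.016 V.

V_B ≈ 3.02 V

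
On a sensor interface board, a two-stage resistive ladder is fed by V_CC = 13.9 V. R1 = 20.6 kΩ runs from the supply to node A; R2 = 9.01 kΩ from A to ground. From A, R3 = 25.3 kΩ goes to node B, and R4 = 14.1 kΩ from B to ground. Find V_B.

V_B ≈ 1.31 V

The second stage (R3 + R4 = 39.40 kΩ) loads node A in parallel with R2.
Effective lower resistance at A: R2 ‖ 39.40 = 7.333 kΩ.
V_A = 13.9 × 7.333/(20.6 + 7.333) = 3.649 V.
Then the unloaded second divider: V_B = V_A × R4/(R3+R4) = 3.649 × 0.3579 = 1.306 V.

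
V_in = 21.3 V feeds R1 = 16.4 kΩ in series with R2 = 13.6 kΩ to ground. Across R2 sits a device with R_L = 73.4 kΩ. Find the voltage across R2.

V_out ≈ 8.77 V

First combine the lower leg with the load: R2 ‖ R_L = 11.47 kΩ.
Then V_out = V_in · R2'/(R1 + R2') = 21.3 × 11.47/27.87 = 8.768 V.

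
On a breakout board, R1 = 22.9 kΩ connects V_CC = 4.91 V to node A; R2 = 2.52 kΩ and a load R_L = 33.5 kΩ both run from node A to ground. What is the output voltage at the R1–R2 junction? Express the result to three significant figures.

V_out ≈ 0.456 V

The load sits in parallel with R2, giving an effective lower resistance R2' = R2·R_L/(R2+R_L) = 2.344 kΩ.
Now apply the divider: V_out = 4.91 × 0.09284 = 0.4559 V.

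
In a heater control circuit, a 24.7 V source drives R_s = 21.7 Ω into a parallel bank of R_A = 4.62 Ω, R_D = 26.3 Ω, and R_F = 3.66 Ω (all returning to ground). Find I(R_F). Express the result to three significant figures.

I ≈ 0.542 A

Equivalent of the parallel group: R_p = 1.895 Ω.
Node voltage V_A = V_CC · R_p/(R_s + R_p) = 24.7 × 0.08031 = 1.984 V.
Branch current I = V_A/R_F = 1.984/3.66 = 0.5420 A.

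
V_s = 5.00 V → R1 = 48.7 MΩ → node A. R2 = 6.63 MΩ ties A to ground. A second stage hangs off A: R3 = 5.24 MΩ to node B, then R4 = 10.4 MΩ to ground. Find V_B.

V_B ≈ 0.290 V

The second stage (R3 + R4 = 15.64 MΩ) loads node A in parallel with R2.
R2 ‖ (R3+R4) = 4.656 MΩ.
First divider: V_A = V_s · 4.656/(48.7 + 4.656) = 0.4363 V.
Stage 2 is unloaded, so V_B = V_A · R4/(R3+R4) = 0.4363 × 10.4/15.64 = 0.2901 V.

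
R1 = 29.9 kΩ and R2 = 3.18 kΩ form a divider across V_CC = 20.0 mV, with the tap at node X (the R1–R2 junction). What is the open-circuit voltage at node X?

Open-circuit (no load on X): V_th = V_CC · R2/(R1 + R2) = 20.0 × 3.18/(29.90 + 3.18) = 1.923 mV.

V_th ≈ 1.92 mV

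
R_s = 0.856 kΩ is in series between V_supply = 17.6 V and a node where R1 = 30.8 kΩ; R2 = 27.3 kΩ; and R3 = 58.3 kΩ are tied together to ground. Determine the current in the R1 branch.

I ≈ 0.532 mA

Equivalent of the parallel group: R_p = 11.59 kΩ.
V_A = 17.6 × 11.59/12.45 = 16.39 V.
I(R1) = V_A / R1 = 16.39/30.8 = 0.5321 mA.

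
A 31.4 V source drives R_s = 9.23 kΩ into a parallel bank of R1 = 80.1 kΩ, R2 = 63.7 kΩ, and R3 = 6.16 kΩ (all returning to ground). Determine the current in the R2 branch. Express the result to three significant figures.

I ≈ 0.179 mA

Combine the parallel branches: R_p = (1/80.1 + 1/63.7 + 1/6.16)⁻¹ = 5.249 kΩ.
Node voltage V_A = V_in · R_p/(R_s + R_p) = 31.4 × 0.3625 = 11.38 V.
I(R2) = V_A / R2 = 11.38/63.7 = 0.1787 mA.
(Check via current divider: I_total = 2.169 mA; share G_k/ΣG = 0.08240 → same result.)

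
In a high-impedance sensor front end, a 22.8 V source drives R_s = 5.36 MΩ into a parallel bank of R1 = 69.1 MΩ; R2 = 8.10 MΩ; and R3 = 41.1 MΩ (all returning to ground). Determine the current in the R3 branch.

Parallel bank: R_p = 1/(1/69.1 + 1/8.10 + 1/41.1) = 6.163 MΩ.
Node voltage V_A = V_DC · R_p/(R_s + R_p) = 22.8 × 0.5348 = 12.19 V.
I(R3) = V_A / R3 = 12.19/41.1 = 0.2967 µA.

I ≈ 0.297 µA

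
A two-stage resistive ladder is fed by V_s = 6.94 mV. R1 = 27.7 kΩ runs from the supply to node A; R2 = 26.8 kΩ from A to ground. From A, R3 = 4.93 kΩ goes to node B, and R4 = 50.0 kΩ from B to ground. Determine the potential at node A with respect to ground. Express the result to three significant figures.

Node A sees R2 in parallel with the series input of stage 2, R3 + R4 = 54.93 kΩ.
Effective lower resistance at A: R2 ‖ 54.93 = 18.01 kΩ.
V_A = 6.94 × 18.01/(27.7 + 18.01) = 2.735 mV.

V_A ≈ 2.73 mV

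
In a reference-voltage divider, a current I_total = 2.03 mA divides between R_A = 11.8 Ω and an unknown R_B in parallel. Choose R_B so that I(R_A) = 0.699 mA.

R_B ≈ 6.20 Ω

Two-branch current divider: I_A = I_total · R_B/(R_A + R_B).
With f = 0.3443, R_B = R_A · f/(1−f) = 11.8 × 0.5252 = 6.197 Ω.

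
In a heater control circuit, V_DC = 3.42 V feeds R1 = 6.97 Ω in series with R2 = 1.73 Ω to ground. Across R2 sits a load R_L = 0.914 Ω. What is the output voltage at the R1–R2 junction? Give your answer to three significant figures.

V_out ≈ 0.270 V

R2 ‖ R_L = (1.73 × 0.914)/(1.73 + 0.914) = 0.5980 Ω.
Voltage divider with the loaded lower leg: V_out = 3.42 × 0.5980/(6.97 + 0.5980) = 3.42 × 0.07902 = 0.2703 V.
(Unloaded it would be 0.680 V; the load pulls it down.)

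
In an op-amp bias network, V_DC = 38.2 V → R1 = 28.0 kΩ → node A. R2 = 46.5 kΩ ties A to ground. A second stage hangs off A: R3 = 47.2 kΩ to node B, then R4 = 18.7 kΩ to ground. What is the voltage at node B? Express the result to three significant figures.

Looking into the second stage from A: R3 + R4 = 65.90 kΩ appears in parallel with R2.
R2 ‖ (R3+R4) = 27.26 kΩ.
V_A = 38.2 × 27.26/(28.0 + 27.26) = 18.85 V.
V_B = V_A × 0.2838 = 5.348 V.

V_B ≈ 5.35 V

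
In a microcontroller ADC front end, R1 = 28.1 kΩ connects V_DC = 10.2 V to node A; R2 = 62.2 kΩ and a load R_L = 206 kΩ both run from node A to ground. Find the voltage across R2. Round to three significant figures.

V_out ≈ 6.42 V

R2 ‖ R_L = (62.2 × 206)/(62.2 + 206) = 47.77 kΩ.
Now apply the divider: V_out = 10.2 × 0.6297 = 6.422 V.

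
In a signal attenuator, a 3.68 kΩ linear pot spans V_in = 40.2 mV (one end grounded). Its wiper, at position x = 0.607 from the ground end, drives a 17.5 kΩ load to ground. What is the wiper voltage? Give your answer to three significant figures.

V_out ≈ 23.2 mV

Split the track: R_lower = x·R_p = 2.234 kΩ, R_upper = (1−x)·R_p = 1.446 kΩ.
(x·R_p) ‖ R_L = 1.981 kΩ.
Loaded-divider output: V_out = 40.2 × 0.5780 = 23.24 mV.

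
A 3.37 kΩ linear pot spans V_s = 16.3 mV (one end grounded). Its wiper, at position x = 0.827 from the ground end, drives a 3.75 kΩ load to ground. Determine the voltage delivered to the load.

The pot divides into 0.5830 kΩ above the wiper and 2.787 kΩ below.
(x·R_p) ‖ R_L = 1.599 kΩ.
V_out = 16.3 × 1.599/(0.5830 + 1.599) = 11.94 mV.
(Unloaded: V_out = x·V_s = 13.5 mV.)

V_out ≈ 11.9 mV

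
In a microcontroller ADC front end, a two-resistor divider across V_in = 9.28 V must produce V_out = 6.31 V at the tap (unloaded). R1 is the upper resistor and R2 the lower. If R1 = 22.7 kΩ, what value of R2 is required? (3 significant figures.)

The divider ratio is R2/(R1+R2) = 6.31/9.28 = 0.6800.
So R2 = R1 · V_out/(V_in − V_out) = 22.7 × 6.31/(9.28 − 6.31) = 22.7 × 2.125 = 48.23 kΩ.

R2 ≈ 48.2 kΩ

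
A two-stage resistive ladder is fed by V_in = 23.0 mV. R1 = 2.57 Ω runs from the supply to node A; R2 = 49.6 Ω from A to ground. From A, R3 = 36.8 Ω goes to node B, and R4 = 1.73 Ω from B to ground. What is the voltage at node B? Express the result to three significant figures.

Looking into the second stage from A: R3 + R4 = 38.53 Ω appears in parallel with R2.
R2 ‖ (R3+R4) = 21.68 Ω.
First divider: V_A = V_in · 21.68/(2.57 + 21.68) = 20.56 mV.
Stage 2 is unloaded, so V_B = V_A · R4/(R3+R4) = 20.56 × 1.73/38.53 = 0.9233 mV.

V_B ≈ 0.923 mV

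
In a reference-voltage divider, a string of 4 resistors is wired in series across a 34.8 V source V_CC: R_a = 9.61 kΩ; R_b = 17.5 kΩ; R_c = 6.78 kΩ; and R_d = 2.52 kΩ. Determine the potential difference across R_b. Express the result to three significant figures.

Series total: ΣR = 9.61 + 17.5 + 6.78 + 2.52 = 36.41 kΩ.
V = V_CC · R/ΣR = 34.8 × 0.4806 = 16.73 V.

V ≈ 16.7 V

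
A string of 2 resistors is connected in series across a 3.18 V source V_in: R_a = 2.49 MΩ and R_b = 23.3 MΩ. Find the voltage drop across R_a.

ΣR = 2.49 + 23.3 = 25.79 MΩ.
Voltage divider: V = V_in · (2.490 / 25.79) = 3.18 × 0.09655 = 0.3070 V.

V ≈ 0.307 V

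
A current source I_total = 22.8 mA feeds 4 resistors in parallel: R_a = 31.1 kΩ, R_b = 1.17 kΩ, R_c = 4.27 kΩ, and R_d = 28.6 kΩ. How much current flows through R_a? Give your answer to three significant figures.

I ≈ 0.634 mA

ΣG = 1/31.1 + 1/1.17 + 1/4.27 + 1/28.6 = 1.156.
Current divider: I(R_a) = I_total · G_k/ΣG = 22.8 × (0.03215/1.156) = 22.8 × 0.02781 = 0.6342 mA.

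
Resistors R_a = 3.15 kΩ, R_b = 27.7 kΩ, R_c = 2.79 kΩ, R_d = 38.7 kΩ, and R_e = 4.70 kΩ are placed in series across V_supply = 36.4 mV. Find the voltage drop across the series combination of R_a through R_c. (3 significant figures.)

V ≈ 15.9 mV

Series total: ΣR = 3.15 + 27.7 + 2.79 + 38.7 + 4.70 = 77.04 kΩ.
R_{R_a..R_c} = 3.15 + 27.7 + 2.79 = 33.64 kΩ.
V = V_supply · R/ΣR = 36.4 × 0.4367 = 15.89 mV.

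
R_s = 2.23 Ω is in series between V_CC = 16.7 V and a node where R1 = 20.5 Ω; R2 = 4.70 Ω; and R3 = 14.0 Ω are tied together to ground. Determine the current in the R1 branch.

I ≈ 0.467 A

Equivalent of the parallel group: R_p = 3.003 Ω.
V_A by voltage divider: V_A = 16.7 × 3.003/(2.23 + 3.003) = 9.584 V.
Branch current I = V_A/R1 = 9.584/20.5 = 0.4675 A.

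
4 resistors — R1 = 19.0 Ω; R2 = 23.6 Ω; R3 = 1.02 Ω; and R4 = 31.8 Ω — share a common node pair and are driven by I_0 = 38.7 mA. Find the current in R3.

I ≈ 34.3 mA

Total conductance ΣG = 1/19.0 + 1/23.6 + 1/1.02 + 1/31.8 = 1.107 (units of 1/Ω).
R3 takes the fraction G_k/ΣG = 0.9804/1.107 = 0.8858, so I = 38.7 × 0.8858 = 34.28 mA.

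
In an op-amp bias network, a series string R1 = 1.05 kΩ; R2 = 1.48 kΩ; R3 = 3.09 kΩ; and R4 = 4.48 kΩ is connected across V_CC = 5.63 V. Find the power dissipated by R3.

P ≈ 0.960 mW

The common current is I = 5.63/10.10 = 0.5574 mA.
P(R3) = I²·R3 = (0.5574)² × 3.09 = 0.9601 mW.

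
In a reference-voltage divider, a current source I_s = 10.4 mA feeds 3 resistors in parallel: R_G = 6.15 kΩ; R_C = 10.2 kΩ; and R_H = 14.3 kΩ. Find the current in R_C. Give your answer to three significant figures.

I ≈ 3.08 mA

Total conductance ΣG = 1/6.15 + 1/10.2 + 1/14.3 = 0.3306 (units of 1/kΩ).
By the current-divider rule, I = I_s · G_k/ΣG = 10.4 × 0.2966 = 3.084 mA.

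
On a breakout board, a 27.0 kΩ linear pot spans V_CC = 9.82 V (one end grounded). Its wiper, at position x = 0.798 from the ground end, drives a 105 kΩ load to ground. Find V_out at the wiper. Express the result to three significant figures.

V_out ≈ 7.52 V

The pot divides into 5.454 kΩ above the wiper and 21.55 kΩ below.
R_L loads the lower segment: effective lower R = 17.88 kΩ.
Then V_out = V_CC · 17.88/(5.454 + 17.88) = 7.524 V.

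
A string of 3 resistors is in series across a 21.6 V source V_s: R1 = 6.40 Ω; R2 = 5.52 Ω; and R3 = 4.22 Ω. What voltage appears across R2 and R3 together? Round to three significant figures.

Total series resistance ΣR = 6.40 + 5.52 + 4.22 = 16.14 Ω.
R_{R2..R3} = 5.52 + 4.22 = 9.740 Ω.
V = V_s · R/ΣR = 21.6 × 0.6035 = 13.03 V.

V ≈ 13.0 V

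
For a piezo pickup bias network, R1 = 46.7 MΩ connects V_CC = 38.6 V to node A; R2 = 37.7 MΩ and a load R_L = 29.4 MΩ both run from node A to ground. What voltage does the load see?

First combine the lower leg with the load: R2 ‖ R_L = 16.52 MΩ.
Then V_out = V_CC · R2'/(R1 + R2') = 38.6 × 16.52/63.22 = 10.09 V.

V_out ≈ 10.1 V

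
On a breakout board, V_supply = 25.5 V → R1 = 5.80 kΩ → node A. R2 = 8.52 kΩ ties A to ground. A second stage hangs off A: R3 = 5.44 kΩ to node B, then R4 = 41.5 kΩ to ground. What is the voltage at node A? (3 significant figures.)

V_A ≈ 14.1 V

Looking into the second stage from A: R3 + R4 = 46.94 kΩ appears in parallel with R2.
Effective lower resistance at A: R2 ‖ 46.94 = 7.211 kΩ.
So V_A = 25.5 × 0.5542 = 14.13 V.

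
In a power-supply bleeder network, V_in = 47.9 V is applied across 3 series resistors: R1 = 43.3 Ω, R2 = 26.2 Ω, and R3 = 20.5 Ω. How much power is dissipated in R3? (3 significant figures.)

P ≈ 5.81 W

Series current I = V_in/ΣR = 47.9/90.00 = 0.5322 A.
P(R3) = I²·R3 = (0.5322)² × 20.5 = 5.807 W.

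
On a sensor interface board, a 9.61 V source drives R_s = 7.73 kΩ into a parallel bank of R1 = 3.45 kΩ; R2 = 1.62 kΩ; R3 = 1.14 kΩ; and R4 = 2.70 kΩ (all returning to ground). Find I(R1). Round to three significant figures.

I ≈ 0.158 mA

Equivalent of the parallel group: R_p = 0.4641 kΩ.
Node voltage V_A = V_s · R_p/(R_s + R_p) = 9.61 × 0.05664 = 0.5443 V.
I(R1) = V_A / R1 = 0.5443/3.45 = 0.1578 mA.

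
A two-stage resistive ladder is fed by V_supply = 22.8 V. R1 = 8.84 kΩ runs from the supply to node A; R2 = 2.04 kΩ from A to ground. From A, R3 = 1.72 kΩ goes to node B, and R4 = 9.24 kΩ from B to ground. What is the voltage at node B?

V_B ≈ 3.13 V

Looking into the second stage from A: R3 + R4 = 10.96 kΩ appears in parallel with R2.
Effective lower resistance at A: R2 ‖ 10.96 = 1.720 kΩ.
So V_A = 22.8 × 0.1629 = 3.713 V.
V_B = V_A × 0.8431 = 3.131 V.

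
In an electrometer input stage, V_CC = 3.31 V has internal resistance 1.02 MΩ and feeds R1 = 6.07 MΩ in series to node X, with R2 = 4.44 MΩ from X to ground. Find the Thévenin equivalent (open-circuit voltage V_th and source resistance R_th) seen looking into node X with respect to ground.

R1' = 1.02 + 6.07 = 7.090 MΩ (source resistance + R1).
Open-circuit (no load on X): V_th = V_CC · R2/(R1' + R2) = 3.31 × 4.44/(7.090 + 4.44) = 1.275 V.
With V_CC suppressed (replaced by a short), R_th = R1' ‖ R2 = (7.090 × 4.44)/(7.090 + 4.44) = 2.730 MΩ.

V_th ≈ 1.27 V, R_th ≈ 2.73 MΩ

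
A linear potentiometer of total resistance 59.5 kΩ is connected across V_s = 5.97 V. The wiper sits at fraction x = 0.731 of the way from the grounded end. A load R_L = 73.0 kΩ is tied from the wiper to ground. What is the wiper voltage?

V_out ≈ 3.76 V

Lower segment x·R_p = 43.49 kΩ; upper segment (1−x)·R_p = 16.01 kΩ.
(x·R_p) ‖ R_L = 27.26 kΩ.
Loaded-divider output: V_out = 5.97 × 0.6300 = 3.761 V.
(Unloaded: V_out = x·V_s = 4.36 V.)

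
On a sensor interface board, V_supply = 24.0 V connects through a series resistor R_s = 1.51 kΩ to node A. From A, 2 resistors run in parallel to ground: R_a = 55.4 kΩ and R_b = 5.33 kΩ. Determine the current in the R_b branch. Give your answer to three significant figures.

I ≈ 3.44 mA

Equivalent of the parallel group: R_p = 4.862 kΩ.
Node voltage V_A = V_supply · R_p/(R_s + R_p) = 24.0 × 0.7630 = 18.31 V.
Branch current I = V_A/R_b = 18.31/5.33 = 3.436 mA.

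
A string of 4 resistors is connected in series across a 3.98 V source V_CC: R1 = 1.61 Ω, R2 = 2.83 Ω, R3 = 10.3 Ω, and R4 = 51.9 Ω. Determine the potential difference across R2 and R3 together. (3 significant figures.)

Series total: ΣR = 1.61 + 2.83 + 10.3 + 51.9 = 66.64 Ω.
R_{R2..R3} = 2.83 + 10.3 = 13.13 Ω.
Voltage divider: V = V_CC · (13.13 / 66.64) = 3.98 × 0.1970 = 0.7842 V.

V ≈ 0.784 V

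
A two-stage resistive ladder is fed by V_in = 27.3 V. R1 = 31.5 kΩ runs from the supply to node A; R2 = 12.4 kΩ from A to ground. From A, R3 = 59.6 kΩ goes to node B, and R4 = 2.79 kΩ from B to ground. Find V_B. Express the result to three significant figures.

V_B ≈ 0.302 V

Node A sees R2 in parallel with the series input of stage 2, R3 + R4 = 62.39 kΩ.
R2 ‖ (R3+R4) = 10.34 kΩ.
V_A = 27.3 × 10.34/(31.5 + 10.34) = 6.749 V.
V_B = V_A × 0.04472 = 0.3018 V.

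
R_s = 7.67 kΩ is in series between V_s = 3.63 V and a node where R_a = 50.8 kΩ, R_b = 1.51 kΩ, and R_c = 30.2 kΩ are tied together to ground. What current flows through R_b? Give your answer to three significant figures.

Combine the parallel branches: R_p = (1/50.8 + 1/1.51 + 1/30.2)⁻¹ = 1.399 kΩ.
V_A by voltage divider: V_A = 3.63 × 1.399/(7.67 + 1.399) = 0.5598 V.
Branch current I = V_A/R_b = 0.5598/1.51 = 0.3707 mA.
(Check via current divider: I_total = 0.4003 mA; share G_k/ΣG = 0.9262 → same result.)

I ≈ 0.371 mA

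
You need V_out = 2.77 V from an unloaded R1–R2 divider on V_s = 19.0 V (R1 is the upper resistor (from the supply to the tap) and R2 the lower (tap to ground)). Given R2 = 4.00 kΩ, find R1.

R1 ≈ 23.4 kΩ

V_out/V_s = R2/(R1+R2) = 0.1458.
R1 = R2·(1/k − 1) = 4.00 × 5.859 = 23.44 kΩ.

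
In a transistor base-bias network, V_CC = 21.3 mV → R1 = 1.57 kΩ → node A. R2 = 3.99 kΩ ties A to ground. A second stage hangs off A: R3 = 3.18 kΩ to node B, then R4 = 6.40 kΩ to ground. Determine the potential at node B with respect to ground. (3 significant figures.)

V_B ≈ 9.14 mV

The second stage (R3 + R4 = 9.580 kΩ) loads node A in parallel with R2.
R2 ‖ (R3+R4) = 2.817 kΩ.
First divider: V_A = V_CC · 2.817/(1.57 + 2.817) = 13.68 mV.
Stage 2 is unloaded, so V_B = V_A · R4/(R3+R4) = 13.68 × 6.40/9.580 = 9.137 mV.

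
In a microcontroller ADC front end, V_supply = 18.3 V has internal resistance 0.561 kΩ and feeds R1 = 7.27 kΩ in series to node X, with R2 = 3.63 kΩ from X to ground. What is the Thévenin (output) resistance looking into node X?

R_th ≈ 2.48 kΩ

R1' = 0.561 + 7.27 = 7.831 kΩ (source resistance + R1).
Looking into X with the source shorted: R_th = R1'·R2/(R1'+R2) = 7.831 × 3.63/11.46 = 2.480 kΩ.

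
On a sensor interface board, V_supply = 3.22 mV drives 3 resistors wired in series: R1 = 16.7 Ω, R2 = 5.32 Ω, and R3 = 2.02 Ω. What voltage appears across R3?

V ≈ 0.271 mV

Total series resistance ΣR = 16.7 + 5.32 + 2.02 = 24.04 Ω.
Voltage divider: V = V_supply · (2.020 / 24.04) = 3.22 × 0.08403 = 0.2706 mV.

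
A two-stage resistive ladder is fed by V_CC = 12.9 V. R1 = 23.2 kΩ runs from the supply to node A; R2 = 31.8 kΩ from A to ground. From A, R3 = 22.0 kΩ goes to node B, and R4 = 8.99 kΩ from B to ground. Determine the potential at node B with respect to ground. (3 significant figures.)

Node A sees R2 in parallel with the series input of stage 2, R3 + R4 = 30.99 kΩ.
R2 ‖ (R3+R4) = 15.69 kΩ.
V_A = 12.9 × 15.69/(23.2 + 15.69) = 5.205 V.
V_B = V_A × 0.2901 = 1.510 V.

V_B ≈ 1.51 V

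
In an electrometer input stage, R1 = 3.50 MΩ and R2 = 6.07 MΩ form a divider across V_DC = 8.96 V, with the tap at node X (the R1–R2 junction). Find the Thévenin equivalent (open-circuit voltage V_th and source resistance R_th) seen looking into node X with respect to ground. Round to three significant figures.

V_th ≈ 5.68 V, R_th ≈ 2.22 MΩ

V_th is the unloaded tap voltage: V_DC · R2/(R1+R2) = 8.96 × 0.6343 = 5.683 V.
With V_DC suppressed (replaced by a short), R_th = R1 ‖ R2 = (3.500 × 6.07)/(3.500 + 6.07) = 2.220 MΩ.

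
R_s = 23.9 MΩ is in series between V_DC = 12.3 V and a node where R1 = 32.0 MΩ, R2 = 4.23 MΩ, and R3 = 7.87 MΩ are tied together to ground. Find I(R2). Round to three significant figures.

Combine the parallel branches: R_p = (1/32.0 + 1/4.23 + 1/7.87)⁻¹ = 2.533 MΩ.
Node voltage V_A = V_DC · R_p/(R_s + R_p) = 12.3 × 0.09584 = 1.179 V.
I(R2) = V_A / R2 = 1.179/4.23 = 0.2787 µA.
(Check via current divider: I_total = 0.4653 µA; share G_k/ΣG = 0.5989 → same result.)

I ≈ 0.279 µA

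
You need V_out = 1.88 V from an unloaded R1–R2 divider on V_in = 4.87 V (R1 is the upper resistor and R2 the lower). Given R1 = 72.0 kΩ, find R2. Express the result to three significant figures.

Required fraction k = V_out/V_in = 0.3860.
R2 = R1 · 0.3860/(1 − 0.3860) = 45.27 kΩ.

R2 ≈ 45.3 kΩ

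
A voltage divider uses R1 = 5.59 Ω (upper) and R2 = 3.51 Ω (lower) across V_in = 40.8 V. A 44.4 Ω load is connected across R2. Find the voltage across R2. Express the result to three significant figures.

V_out ≈ 15.0 V

First combine the lower leg with the load: R2 ‖ R_L = 3.253 Ω.
Now apply the divider: V_out = 40.8 × 0.3679 = 15.01 V.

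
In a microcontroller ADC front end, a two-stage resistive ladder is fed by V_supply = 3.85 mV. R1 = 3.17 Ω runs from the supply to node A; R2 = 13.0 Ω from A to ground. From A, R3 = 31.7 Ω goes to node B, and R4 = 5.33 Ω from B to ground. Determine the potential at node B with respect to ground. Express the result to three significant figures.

V_B ≈ 0.417 mV

Looking into the second stage from A: R3 + R4 = 37.03 Ω appears in parallel with R2.
Effective lower resistance at A: R2 ‖ 37.03 = 9.622 Ω.
V_A = 3.85 × 9.622/(3.17 + 9.622) = 2.896 mV.
Stage 2 is unloaded, so V_B = V_A · R4/(R3+R4) = 2.896 × 5.33/37.03 = 0.4168 mV.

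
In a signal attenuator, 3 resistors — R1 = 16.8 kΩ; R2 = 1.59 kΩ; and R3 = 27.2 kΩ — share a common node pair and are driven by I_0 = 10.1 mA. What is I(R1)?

Conductances: ΣG = 1/16.8 + 1/1.59 + 1/27.2 = 0.7252 (1/kΩ).
By the current-divider rule, I = I_0 · G_k/ΣG = 10.1 × 0.08208 = 0.8290 mA.

I ≈ 0.829 mA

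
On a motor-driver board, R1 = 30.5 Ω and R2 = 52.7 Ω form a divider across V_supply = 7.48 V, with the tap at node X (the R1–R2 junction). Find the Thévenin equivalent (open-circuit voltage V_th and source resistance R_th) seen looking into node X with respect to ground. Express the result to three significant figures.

V_th ≈ 4.74 V, R_th ≈ 19.3 Ω

Open-circuit (no load on X): V_th = V_supply · R2/(R1 + R2) = 7.48 × 52.7/(30.50 + 52.7) = 4.738 V.
Looking into X with the source shorted: R_th = R1·R2/(R1+R2) = 30.50 × 52.7/83.20 = 19.32 Ω.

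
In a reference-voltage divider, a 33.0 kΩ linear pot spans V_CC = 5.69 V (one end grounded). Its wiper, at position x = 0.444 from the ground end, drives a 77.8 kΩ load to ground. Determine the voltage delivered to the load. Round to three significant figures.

Lower segment x·R_p = 14.65 kΩ; upper segment (1−x)·R_p = 18.35 kΩ.
R_L loads the lower segment: effective lower R = 12.33 kΩ.
Loaded-divider output: V_out = 5.69 × 0.4019 = 2.287 V.

V_out ≈ 2.29 V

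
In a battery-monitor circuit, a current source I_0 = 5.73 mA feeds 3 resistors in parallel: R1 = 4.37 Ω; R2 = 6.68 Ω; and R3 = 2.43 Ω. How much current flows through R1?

Conductances: ΣG = 1/4.37 + 1/6.68 + 1/2.43 = 0.7901 (1/Ω).
R1 takes the fraction G_k/ΣG = 0.2288/0.7901 = 0.2896, so I = 5.73 × 0.2896 = 1.660 mA.

I ≈ 1.66 mA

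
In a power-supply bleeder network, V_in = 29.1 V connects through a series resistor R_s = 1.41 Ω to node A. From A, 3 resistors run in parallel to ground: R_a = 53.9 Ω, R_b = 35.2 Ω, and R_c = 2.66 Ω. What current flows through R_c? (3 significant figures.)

Parallel bank: R_p = 1/(1/53.9 + 1/35.2 + 1/2.66) = 2.365 Ω.
Node voltage V_A = V_in · R_p/(R_s + R_p) = 29.1 × 0.6265 = 18.23 V.
I(R_c) = V_A / R_c = 18.23/2.66 = 6.853 A.
(Equivalently: I_total = 7.709 A, then current-divider fraction G_k/ΣG = 0.8890.)

I ≈ 6.85 A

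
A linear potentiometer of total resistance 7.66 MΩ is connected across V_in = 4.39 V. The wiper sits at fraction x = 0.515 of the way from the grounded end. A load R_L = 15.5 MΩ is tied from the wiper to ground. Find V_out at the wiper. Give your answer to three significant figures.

The pot divides into 3.715 MΩ above the wiper and 3.945 MΩ below.
R_L loads the lower segment: effective lower R = 3.145 MΩ.
Loaded-divider output: V_out = 4.39 × 0.4584 = 2.012 V.

V_out ≈ 2.01 V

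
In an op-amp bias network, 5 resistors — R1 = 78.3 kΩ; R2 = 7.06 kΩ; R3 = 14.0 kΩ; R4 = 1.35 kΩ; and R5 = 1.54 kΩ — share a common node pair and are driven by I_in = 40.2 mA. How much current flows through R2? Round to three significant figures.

ΣG = 1/78.3 + 1/7.06 + 1/14.0 + 1/1.35 + 1/1.54 = 1.616.
Current divider: I(R2) = I_in · G_k/ΣG = 40.2 × (0.1416/1.616) = 40.2 × 0.08765 = 3.524 mA.

I ≈ 3.52 mA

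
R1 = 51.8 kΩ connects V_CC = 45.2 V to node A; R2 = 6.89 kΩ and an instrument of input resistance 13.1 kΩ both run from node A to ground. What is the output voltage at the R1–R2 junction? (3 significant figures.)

First combine the lower leg with the load: R2 ‖ R_L = 4.515 kΩ.
Voltage divider with the loaded lower leg: V_out = 45.2 × 4.515/(51.8 + 4.515) = 45.2 × 0.08018 = 3.624 V.

V_out ≈ 3.62 V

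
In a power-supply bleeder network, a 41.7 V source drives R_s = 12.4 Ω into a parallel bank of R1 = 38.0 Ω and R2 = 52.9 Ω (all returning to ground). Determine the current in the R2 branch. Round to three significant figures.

I ≈ 0.505 A

Equivalent of the parallel group: R_p = 22.11 Ω.
V_A by voltage divider: V_A = 41.7 × 22.11/(12.4 + 22.11) = 26.72 V.
Branch current I = V_A/R2 = 26.72/52.9 = 0.5051 A.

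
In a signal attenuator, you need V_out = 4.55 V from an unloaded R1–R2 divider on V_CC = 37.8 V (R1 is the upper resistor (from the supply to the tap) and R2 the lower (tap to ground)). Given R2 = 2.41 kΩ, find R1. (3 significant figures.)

V_out/V_CC = R2/(R1+R2) = 0.1204.
Rearranging, R1 = R2·(1−k)/k = 2.41 × 7.308 = 17.61 kΩ.

R1 ≈ 17.6 kΩ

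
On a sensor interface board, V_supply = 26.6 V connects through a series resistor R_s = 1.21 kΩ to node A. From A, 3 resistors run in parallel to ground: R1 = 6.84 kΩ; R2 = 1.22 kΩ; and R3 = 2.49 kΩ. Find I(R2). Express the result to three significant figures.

I ≈ 8.21 mA

Combine the parallel branches: R_p = (1/6.84 + 1/1.22 + 1/2.49)⁻¹ = 0.7313 kΩ.
V_A by voltage divider: V_A = 26.6 × 0.7313/(1.21 + 0.7313) = 10.02 V.
I(R2) = V_A / R2 = 10.02/1.22 = 8.213 mA.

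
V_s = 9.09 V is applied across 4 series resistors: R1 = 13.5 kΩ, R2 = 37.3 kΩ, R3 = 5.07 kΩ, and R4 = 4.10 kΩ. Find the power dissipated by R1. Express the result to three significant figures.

Series current I = V_s/ΣR = 9.09/59.97 = 0.1516 mA.
V(R1) = I·R = 2.046 V; P = V·I = 2.046 × 0.1516 = 0.3102 mW.

P ≈ 0.310 mW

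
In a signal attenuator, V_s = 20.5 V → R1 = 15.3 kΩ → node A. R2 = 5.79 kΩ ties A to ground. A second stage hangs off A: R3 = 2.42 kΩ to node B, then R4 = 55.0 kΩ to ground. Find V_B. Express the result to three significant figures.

Node A sees R2 in parallel with the series input of stage 2, R3 + R4 = 57.42 kΩ.
R2 ‖ (R3+R4) = 5.260 kΩ.
V_A = 20.5 × 5.260/(15.3 + 5.260) = 5.244 V.
Stage 2 is unloaded, so V_B = V_A · R4/(R3+R4) = 5.244 × 55.0/57.42 = 5.023 V.

V_B ≈ 5.02 V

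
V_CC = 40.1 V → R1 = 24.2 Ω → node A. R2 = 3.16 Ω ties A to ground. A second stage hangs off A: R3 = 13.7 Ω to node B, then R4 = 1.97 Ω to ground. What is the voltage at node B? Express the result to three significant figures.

V_B ≈ 0.494 V

Looking into the second stage from A: R3 + R4 = 15.67 Ω appears in parallel with R2.
R2 ‖ (R3+R4) = 2.630 Ω.
First divider: V_A = V_CC · 2.630/(24.2 + 2.630) = 3.930 V.
Stage 2 is unloaded, so V_B = V_A · R4/(R3+R4) = 3.930 × 1.97/15.67 = 0.4941 V.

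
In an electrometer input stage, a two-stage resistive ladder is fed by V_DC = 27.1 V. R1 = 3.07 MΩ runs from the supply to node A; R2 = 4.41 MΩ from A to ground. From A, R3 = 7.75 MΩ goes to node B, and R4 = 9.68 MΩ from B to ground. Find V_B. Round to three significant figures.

Node A sees R2 in parallel with the series input of stage 2, R3 + R4 = 17.43 MΩ.
R2 ‖ (R3+R4) = 3.520 MΩ.
First divider: V_A = V_DC · 3.520/(3.07 + 3.520) = 14.47 V.
Stage 2 is unloaded, so V_B = V_A · R4/(R3+R4) = 14.47 × 9.68/17.43 = 8.039 V.

V_B ≈ 8.04 V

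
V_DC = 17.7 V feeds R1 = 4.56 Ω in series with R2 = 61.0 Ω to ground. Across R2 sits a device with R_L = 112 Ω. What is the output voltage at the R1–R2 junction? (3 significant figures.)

The load sits in parallel with R2, giving an effective lower resistance R2' = R2·R_L/(R2+R_L) = 39.49 Ω.
Voltage divider with the loaded lower leg: V_out = 17.7 × 39.49/(4.56 + 39.49) = 17.7 × 0.8965 = 15.87 V.

V_out ≈ 15.9 V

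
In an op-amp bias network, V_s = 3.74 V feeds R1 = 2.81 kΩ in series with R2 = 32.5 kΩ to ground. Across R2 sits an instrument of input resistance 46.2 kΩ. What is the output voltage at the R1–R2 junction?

V_out ≈ 3.26 V

R2 ‖ R_L = (32.5 × 46.2)/(32.5 + 46.2) = 19.08 kΩ.
Now apply the divider: V_out = 3.74 × 0.8716 = 3.260 V.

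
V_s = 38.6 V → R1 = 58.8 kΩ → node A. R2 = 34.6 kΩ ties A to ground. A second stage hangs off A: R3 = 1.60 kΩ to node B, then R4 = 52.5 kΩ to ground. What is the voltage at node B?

V_B ≈ 9.89 V

Looking into the second stage from A: R3 + R4 = 54.10 kΩ appears in parallel with R2.
Effective lower resistance at A: R2 ‖ 54.10 = 21.10 kΩ.
First divider: V_A = V_s · 21.10/(58.8 + 21.10) = 10.19 V.
Then the unloaded second divider: V_B = V_A × R4/(R3+R4) = 10.19 × 0.9704 = 9.893 V.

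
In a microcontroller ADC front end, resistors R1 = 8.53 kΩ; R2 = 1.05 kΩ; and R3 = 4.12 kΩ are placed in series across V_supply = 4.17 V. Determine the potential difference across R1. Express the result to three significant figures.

V ≈ 2.60 V

Total series resistance ΣR = 8.53 + 1.05 + 4.12 = 13.70 kΩ.
By the voltage-divider rule, V = 4.17 × 8.530/13.70 = 2.596 V.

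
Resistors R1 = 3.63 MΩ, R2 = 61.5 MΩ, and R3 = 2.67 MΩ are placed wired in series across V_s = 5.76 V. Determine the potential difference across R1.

ΣR = 3.63 + 61.5 + 2.67 = 67.80 MΩ.
By the voltage-divider rule, V = 5.76 × 3.630/67.80 = 0.3084 V.

V ≈ 0.308 V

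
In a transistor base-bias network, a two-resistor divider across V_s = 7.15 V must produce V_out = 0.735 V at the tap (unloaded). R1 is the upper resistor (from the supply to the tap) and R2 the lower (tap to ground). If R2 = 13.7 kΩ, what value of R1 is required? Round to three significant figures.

R1 ≈ 120 kΩ

V_out/V_s = R2/(R1+R2) = 0.1028.
Rearranging, R1 = R2·(1−k)/k = 13.7 × 8.728 = 119.6 kΩ.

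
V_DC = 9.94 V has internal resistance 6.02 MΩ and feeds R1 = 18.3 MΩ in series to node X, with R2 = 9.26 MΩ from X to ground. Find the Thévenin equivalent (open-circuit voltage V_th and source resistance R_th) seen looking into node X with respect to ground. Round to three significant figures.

R1' = 6.02 + 18.3 = 24.32 MΩ (source resistance + R1).
V_th is the unloaded tap voltage: V_DC · R2/(R1'+R2) = 9.94 × 0.2758 = 2.741 V.
With V_DC suppressed (replaced by a short), R_th = R1' ‖ R2 = (24.32 × 9.26)/(24.32 + 9.26) = 6.706 MΩ.

V_th ≈ 2.74 V, R_th ≈ 6.71 MΩ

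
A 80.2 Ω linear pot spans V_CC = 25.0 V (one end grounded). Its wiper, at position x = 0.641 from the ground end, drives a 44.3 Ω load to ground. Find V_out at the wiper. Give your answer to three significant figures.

V_out ≈ 11.3 V

The pot divides into 28.79 Ω above the wiper and 51.41 Ω below.
Lower segment in parallel with the load: 51.41 ‖ 44.3 = 23.80 Ω.
Loaded-divider output: V_out = 25.0 × 0.4525 = 11.31 V.
(Unloaded: V_out = x·V_CC = 16.0 V.)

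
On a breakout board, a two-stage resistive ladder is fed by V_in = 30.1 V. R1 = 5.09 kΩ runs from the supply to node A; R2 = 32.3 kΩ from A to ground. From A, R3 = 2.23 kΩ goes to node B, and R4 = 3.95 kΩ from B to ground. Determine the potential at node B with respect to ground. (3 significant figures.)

V_B ≈ 9.71 V

Node A sees R2 in parallel with the series input of stage 2, R3 + R4 = 6.180 kΩ.
R2 ‖ (R3+R4) = 5.187 kΩ.
V_A = 30.1 × 5.187/(5.09 + 5.187) = 15.19 V.
V_B = V_A × 0.6392 = 9.711 V.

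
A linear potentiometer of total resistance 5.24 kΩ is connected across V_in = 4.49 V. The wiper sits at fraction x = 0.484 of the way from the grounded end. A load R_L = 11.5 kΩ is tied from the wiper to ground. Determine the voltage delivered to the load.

V_out ≈ 1.95 V

The pot divides into 2.704 kΩ above the wiper and 2.536 kΩ below.
(x·R_p) ‖ R_L = 2.078 kΩ.
Then V_out = V_in · 2.078/(2.704 + 2.078) = 1.951 V.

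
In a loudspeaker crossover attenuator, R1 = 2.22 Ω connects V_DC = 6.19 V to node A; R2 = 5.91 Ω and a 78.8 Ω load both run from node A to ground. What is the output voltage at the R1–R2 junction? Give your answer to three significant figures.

V_out ≈ 4.41 V

First combine the lower leg with the load: R2 ‖ R_L = 5.498 Ω.
Then V_out = V_DC · R2'/(R1 + R2') = 6.19 × 5.498/7.718 = 4.409 V.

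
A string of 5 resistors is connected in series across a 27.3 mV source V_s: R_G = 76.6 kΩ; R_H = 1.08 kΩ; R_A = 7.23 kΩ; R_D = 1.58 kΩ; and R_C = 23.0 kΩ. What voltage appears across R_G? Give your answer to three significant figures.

V ≈ 19.1 mV

Series total: ΣR = 76.6 + 1.08 + 7.23 + 1.58 + 23.0 = 109.5 kΩ.
By the voltage-divider rule, V = 27.3 × 76.60/109.5 = 19.10 mV.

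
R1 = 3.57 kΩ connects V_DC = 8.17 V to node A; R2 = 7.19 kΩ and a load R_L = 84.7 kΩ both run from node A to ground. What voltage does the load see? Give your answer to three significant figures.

The load sits in parallel with R2, giving an effective lower resistance R2' = R2·R_L/(R2+R_L) = 6.627 kΩ.
Voltage divider with the loaded lower leg: V_out = 8.17 × 6.627/(3.57 + 6.627) = 8.17 × 0.6499 = 5.310 V.

V_out ≈ 5.31 V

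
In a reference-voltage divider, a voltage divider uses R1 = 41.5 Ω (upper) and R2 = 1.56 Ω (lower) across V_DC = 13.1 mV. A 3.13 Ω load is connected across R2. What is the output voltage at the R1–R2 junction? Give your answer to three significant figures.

First combine the lower leg with the load: R2 ‖ R_L = 1.041 Ω.
Now apply the divider: V_out = 13.1 × 0.02447 = 0.3206 mV.
(Unloaded it would be 0.475 mV; the load pulls it down.)

V_out ≈ 0.321 mV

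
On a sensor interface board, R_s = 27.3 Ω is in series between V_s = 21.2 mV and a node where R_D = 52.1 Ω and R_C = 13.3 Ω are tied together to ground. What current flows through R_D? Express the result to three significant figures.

I ≈ 0.114 mA

Equivalent of the parallel group: R_p = 10.60 Ω.
V_A = 21.2 × 10.60/37.90 = 5.927 mV.
I(R_D) = V_A / R_D = 5.927/52.1 = 0.1138 mA.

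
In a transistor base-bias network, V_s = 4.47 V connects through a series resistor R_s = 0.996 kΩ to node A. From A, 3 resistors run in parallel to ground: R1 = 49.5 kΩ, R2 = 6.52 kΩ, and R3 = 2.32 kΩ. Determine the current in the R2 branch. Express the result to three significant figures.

Equivalent of the parallel group: R_p = 1.654 kΩ.
Node voltage V_A = V_s · R_p/(R_s + R_p) = 4.47 × 0.6241 = 2.790 V.
I(R2) = V_A / R2 = 2.790/6.52 = 0.4279 mA.
(Check via current divider: I_total = 1.687 mA; share G_k/ΣG = 0.2537 → same result.)

I ≈ 0.428 mA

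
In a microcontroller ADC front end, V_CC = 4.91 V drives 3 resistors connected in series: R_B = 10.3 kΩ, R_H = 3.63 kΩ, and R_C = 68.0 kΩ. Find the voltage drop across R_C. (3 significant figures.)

V ≈ 4.08 V

ΣR = 10.3 + 3.63 + 68.0 = 81.93 kΩ.
By the voltage-divider rule, V = 4.91 × 68.00/81.93 = 4.075 V.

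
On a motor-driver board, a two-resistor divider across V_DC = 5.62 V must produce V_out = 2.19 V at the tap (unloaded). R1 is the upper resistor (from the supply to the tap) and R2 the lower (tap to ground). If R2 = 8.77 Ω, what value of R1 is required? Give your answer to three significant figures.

R1 ≈ 13.7 Ω

V_out/V_DC = R2/(R1+R2) = 0.3897.
So R1 = R2 · (V_DC/V_out − 1) = 8.77 × (5.62/2.19 − 1) = 8.77 × 1.566 = 13.74 Ω.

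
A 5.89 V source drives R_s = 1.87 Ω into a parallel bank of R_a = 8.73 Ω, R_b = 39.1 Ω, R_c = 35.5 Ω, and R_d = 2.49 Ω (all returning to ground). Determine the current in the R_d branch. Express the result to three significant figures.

Combine the parallel branches: R_p = (1/8.73 + 1/39.1 + 1/35.5 + 1/2.49)⁻¹ = 1.755 Ω.
V_A by voltage divider: V_A = 5.89 × 1.755/(1.87 + 1.755) = 2.851 V.
Branch current I = V_A/R_d = 2.851/2.49 = 1.145 A.
(Equivalently: I_total = 1.625 A, then current-divider fraction G_k/ΣG = 0.7047.)

I ≈ 1.15 A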